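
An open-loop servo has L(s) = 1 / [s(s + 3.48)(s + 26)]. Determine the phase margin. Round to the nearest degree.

Gain crossover: |L(jω)| = 1 at ω ≈ 0.0111 rad/s.
∠L(j0.0111) = −90° − arctan(0.0111/3.48) − arctan(0.0111/26) ≈ -90.21°
PM = 180° + (-90.21°) = 89.79°

90 deg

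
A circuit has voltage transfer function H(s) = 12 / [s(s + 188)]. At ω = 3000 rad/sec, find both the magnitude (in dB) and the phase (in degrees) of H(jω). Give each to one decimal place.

|j3000 + 188| = √(3000² + 188²) = 3006
|j3000| = 3000
|H(j3000)| = 12 / (3006 × 3000) = 1.3307e-06
20 log₁₀(1.3307e-06) = -117.52 dB
∠(j3000 + 188) = arctan(3000/188) = 86.41°
∠(j3000) = 90.00°
∠H(j3000) = − (86.41° + 90.00°) = -176.41°

|H| = -117.5 dB, ∠H = -176.4°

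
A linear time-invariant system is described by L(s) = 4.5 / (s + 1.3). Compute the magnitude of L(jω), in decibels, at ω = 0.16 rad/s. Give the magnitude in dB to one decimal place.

10.7 dB

|j0.16 + 1.3| = √(0.16² + 1.3²) = 1.31
|L(j0.16)| = 4.5 / 1.31 = 3.4356
20 log₁₀(3.4356) = 10.72 dB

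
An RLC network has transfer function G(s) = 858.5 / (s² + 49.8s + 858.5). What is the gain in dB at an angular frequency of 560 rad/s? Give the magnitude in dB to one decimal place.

-51.3 dB

|(j560)² + 49.8(j560) + 858.5| = |-3.1274e+05 + j27888| = 3.14e+05
|G(j560)| = 858.5 / 3.14e+05 = 0.0027342
20 log₁₀(0.0027342) = -51.26 dB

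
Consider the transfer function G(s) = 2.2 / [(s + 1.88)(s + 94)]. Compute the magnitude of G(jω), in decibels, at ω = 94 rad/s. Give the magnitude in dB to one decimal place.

|j94 + 1.88| = √(94² + 1.88²) = 94.02
|j94 + 94| = √(94² + 94²) = 132.9
|G(j94)| = 2.2 / (94.02 × 132.9) = 0.00017602
20 log₁₀(0.00017602) = -75.09 dB

-75.1 dB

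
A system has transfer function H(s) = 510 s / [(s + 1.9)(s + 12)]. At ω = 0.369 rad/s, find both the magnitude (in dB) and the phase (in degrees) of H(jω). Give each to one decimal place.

|H| = 18.2 dB, ∠H = 77.2 deg

|j0.369| = 0.369
|j0.369 + 1.9| = √(0.369² + 1.9²) = 1.936
|j0.369 + 12| = √(0.369² + 12²) = 12.01
|H(j0.369)| = 510 × 0.369 / (1.936 × 12.01) = 8.0987
20 log₁₀(8.0987) = 18.17 dB
∠(j0.369) = 90.00°
∠(j0.369 + 1.9) = arctan(0.369/1.9) = 10.99°
∠(j0.369 + 12) = arctan(0.369/12) = 1.76°
∠H(j0.369) = 90.00° − (10.99° + 1.76°) = 77.25°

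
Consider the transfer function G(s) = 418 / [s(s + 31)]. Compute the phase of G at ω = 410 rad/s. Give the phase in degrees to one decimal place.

-175.7°

∠(j410 + 31) = arctan(410/31) = 85.68°
∠(j410) = 90.00°
∠G(j410) = − (85.68° + 90.00°) = -175.68°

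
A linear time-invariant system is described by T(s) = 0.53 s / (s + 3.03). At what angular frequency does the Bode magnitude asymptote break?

3.03 rad/sec

The single real pole at s = −3.03 gives a corner at ω = 3.03 rad/sec.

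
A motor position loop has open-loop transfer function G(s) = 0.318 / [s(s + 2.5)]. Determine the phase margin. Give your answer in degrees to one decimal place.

Gain crossover: |G(jω)| = 1 at ω ≈ 0.127 rad s⁻¹.
∠G(j0.127) = −90° − arctan(0.127/2.5) ≈ -92.91°
PM = 180° + (-92.91°) = 87.09°

87.1°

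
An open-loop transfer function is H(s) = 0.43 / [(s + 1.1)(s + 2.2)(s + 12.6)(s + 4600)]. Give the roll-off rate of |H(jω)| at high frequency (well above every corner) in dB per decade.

-80 dB/decade

With 0 zeros and 4 poles, the high-frequency asymptotic slope is 20 × (0 − 4) = -80 dB/decade.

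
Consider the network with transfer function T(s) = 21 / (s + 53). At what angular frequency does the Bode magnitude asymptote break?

The single real pole at s = −53 gives a corner at ω = 53 rad/s.

53 rad/s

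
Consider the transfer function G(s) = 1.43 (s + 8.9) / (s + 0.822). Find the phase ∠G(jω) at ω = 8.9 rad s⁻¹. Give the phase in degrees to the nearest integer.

-40°

∠(j8.9 + 8.9) = arctan(8.9/8.9) = 45.00°
∠(j8.9 + 0.822) = arctan(8.9/0.822) = 84.72°
∠G(j8.9) = 45.00° − 84.72° = -39.72°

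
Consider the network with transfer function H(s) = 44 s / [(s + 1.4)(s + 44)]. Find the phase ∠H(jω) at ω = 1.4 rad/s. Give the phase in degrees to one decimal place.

43.2°

∠(j1.4) = 90.00°
∠(j1.4 + 1.4) = arctan(1.4/1.4) = 45.00°
∠(j1.4 + 44) = arctan(1.4/44) = 1.82°
∠H(j1.4) = 90.00° − (45.00° + 1.82°) = 43.18°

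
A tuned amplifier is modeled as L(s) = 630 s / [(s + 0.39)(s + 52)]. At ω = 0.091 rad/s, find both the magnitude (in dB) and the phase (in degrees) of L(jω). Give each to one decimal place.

|j0.091| = 0.091
|j0.091 + 0.39| = √(0.091² + 0.39²) = 0.4005
|j0.091 + 52| = √(0.091² + 52²) = 52
|L(j0.091)| = 630 × 0.091 / (0.4005 × 52) = 2.753
20 log₁₀(2.753) = 8.80 dB
∠(j0.091) = 90.00°
∠(j0.091 + 0.39) = arctan(0.091/0.39) = 13.13°
∠(j0.091 + 52) = arctan(0.091/52) = 0.10°
∠L(j0.091) = 90.00° − (13.13° + 0.10°) = 76.77°

|L| = 8.8 dB, ∠L = 76.8°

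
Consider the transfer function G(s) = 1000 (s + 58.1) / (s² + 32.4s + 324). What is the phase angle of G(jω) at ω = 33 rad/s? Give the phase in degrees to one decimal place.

∠(j33 + 58.1) = arctan(33/58.1) = 29.60°
∠[(j33)² + 32.4(j33) + 324] = ∠[-765 + j1069.2] = 125.58°
∠G(j33) = 29.60° − 125.58° = -95.99°

-96.0°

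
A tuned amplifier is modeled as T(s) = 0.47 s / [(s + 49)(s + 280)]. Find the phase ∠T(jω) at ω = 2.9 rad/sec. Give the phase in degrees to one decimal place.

∠(j2.9) = 90.00°
∠(j2.9 + 49) = arctan(2.9/49) = 3.39°
∠(j2.9 + 280) = arctan(2.9/280) = 0.59°
∠T(j2.9) = 90.00° − (3.39° + 0.59°) = 86.02°

86.0°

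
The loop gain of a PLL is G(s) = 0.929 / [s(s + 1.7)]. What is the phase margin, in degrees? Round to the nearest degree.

Gain crossover: |G(jω)| = 1 at ω ≈ 0.522 rad/sec.
∠G(j0.522) = −90° − arctan(0.522/1.7) ≈ -107.08°
PM = 180° + (-107.08°) = 72.92°

73°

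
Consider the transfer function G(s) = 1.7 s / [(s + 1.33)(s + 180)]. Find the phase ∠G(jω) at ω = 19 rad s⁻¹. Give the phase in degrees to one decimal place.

-2.0°

∠(j19) = 90.00°
∠(j19 + 1.33) = arctan(19/1.33) = 86.00°
∠(j19 + 180) = arctan(19/180) = 6.03°
∠G(j19) = 90.00° − (86.00° + 6.03°) = -2.02°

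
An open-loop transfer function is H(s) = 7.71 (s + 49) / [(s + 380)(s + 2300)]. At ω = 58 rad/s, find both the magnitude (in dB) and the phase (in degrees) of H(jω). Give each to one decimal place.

|H| = -63.6 dB, ∠H = 39.7°

|j58 + 49| = √(58² + 49²) = 75.93
|j58 + 380| = √(58² + 380²) = 384.4
|j58 + 2300| = √(58² + 2300²) = 2301
|H(j58)| = 7.71 × 75.93 / (384.4 × 2301) = 0.00066192
20 log₁₀(0.00066192) = -63.58 dB
∠(j58 + 49) = arctan(58/49) = 49.81°
∠(j58 + 380) = arctan(58/380) = 8.68°
∠(j58 + 2300) = arctan(58/2300) = 1.44°
∠H(j58) = 49.81° − (8.68° + 1.44°) = 39.69°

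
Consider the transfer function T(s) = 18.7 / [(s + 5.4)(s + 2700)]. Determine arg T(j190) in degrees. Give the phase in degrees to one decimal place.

-92.4°

∠(j190 + 5.4) = arctan(190/5.4) = 88.37°
∠(j190 + 2700) = arctan(190/2700) = 4.03°
∠T(j190) = − (88.37° + 4.03°) = -92.40°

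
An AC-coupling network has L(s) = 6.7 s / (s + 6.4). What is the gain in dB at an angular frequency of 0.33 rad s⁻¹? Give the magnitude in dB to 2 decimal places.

-9.24 dB

|j0.33| = 0.33
|j0.33 + 6.4| = √(0.33² + 6.4²) = 6.409
|L(j0.33)| = 6.7 × 0.33 / 6.409 = 0.34501
20 log₁₀(0.34501) = -9.243 dB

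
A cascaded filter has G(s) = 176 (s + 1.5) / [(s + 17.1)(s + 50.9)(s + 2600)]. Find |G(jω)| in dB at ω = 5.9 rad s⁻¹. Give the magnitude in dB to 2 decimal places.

-67.04 dB

|j5.9 + 1.5| = √(5.9² + 1.5²) = 6.088
|j5.9 + 17.1| = √(5.9² + 17.1²) = 18.09
|j5.9 + 50.9| = √(5.9² + 50.9²) = 51.24
|j5.9 + 2600| = √(5.9² + 2600²) = 2600
|G(j5.9)| = 176 × 6.088 / (18.09 × 51.24 × 2600) = 0.00044459
20 log₁₀(0.00044459) = -67.041 dB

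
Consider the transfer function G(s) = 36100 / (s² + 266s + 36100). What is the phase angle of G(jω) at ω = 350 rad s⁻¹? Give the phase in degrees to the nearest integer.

∠[(j350)² + 266(j350) + 36100] = ∠[-86400 + j93100] = 132.86°
∠G(j350) = −132.86° = -132.86°

-133 deg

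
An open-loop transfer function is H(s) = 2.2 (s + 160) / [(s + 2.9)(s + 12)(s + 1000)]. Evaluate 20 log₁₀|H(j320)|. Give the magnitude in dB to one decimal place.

|j320 + 160| = √(320² + 160²) = 357.8
|j320 + 2.9| = √(320² + 2.9²) = 320
|j320 + 12| = √(320² + 12²) = 320.2
|j320 + 1000| = √(320² + 1000²) = 1050
|H(j320)| = 2.2 × 357.8 / (320 × 320.2 × 1050) = 7.3154e-06
20 log₁₀(7.3154e-06) = -102.72 dB

-102.7 dB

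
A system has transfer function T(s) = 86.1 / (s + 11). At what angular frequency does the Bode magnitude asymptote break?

11 rad/s

The single real pole at s = −11 gives a corner at ω = 11 rad/s.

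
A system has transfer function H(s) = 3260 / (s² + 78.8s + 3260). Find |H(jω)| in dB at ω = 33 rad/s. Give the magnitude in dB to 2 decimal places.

|(j33)² + 78.8(j33) + 3260| = |2171 + j2600.4| = 3388
|H(j33)| = 3260 / 3388 = 0.96235
20 log₁₀(0.96235) = -0.333 dB

-0.33 dB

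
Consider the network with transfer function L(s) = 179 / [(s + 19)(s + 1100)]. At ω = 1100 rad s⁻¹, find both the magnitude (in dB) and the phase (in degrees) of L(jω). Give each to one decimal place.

|L| = -79.6 dB, ∠L = -134.0°

|j1100 + 19| = √(1100² + 19²) = 1100
|j1100 + 1100| = √(1100² + 1100²) = 1556
|L(j1100)| = 179 / (1100 × 1556) = 0.00010459
20 log₁₀(0.00010459) = -79.61 dB
∠(j1100 + 19) = arctan(1100/19) = 89.01°
∠(j1100 + 1100) = arctan(1100/1100) = 45.00°
∠L(j1100) = − (89.01° + 45.00°) = -134.01°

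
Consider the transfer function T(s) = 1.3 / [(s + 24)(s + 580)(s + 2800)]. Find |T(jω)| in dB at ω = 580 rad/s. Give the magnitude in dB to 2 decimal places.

|j580 + 24| = √(580² + 24²) = 580.5
|j580 + 580| = √(580² + 580²) = 820.2
|j580 + 2800| = √(580² + 2800²) = 2859
|T(j580)| = 1.3 / (580.5 × 820.2 × 2859) = 9.5482e-10
20 log₁₀(9.5482e-10) = -180.402 dB

-180.40 dB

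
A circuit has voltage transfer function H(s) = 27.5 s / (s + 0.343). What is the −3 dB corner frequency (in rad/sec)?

0.343 rad/sec

For a single-pole high-pass, the −3 dB point is at the pole: ω = 0.343 rad/sec.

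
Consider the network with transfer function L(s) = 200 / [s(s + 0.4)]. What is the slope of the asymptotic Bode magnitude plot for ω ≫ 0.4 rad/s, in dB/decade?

With 0 zeros and 2 poles, the high-frequency asymptotic slope is 20 × (0 − 2) = -40 dB/decade.

-40 dB/decade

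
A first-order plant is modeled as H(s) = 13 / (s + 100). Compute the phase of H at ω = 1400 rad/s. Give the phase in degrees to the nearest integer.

-86 deg

∠(j1400 + 100) = arctan(1400/100) = 85.91°
∠H(j1400) = −85.91° = -85.91°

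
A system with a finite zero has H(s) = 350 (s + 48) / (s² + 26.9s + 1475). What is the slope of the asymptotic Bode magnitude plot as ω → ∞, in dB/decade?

-20 dB/decade

With 1 zero and 2 poles, the high-frequency asymptotic slope is 20 × (1 − 2) = -20 dB/decade.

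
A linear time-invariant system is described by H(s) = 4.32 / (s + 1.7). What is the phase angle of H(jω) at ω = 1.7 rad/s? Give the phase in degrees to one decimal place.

-45.0°

∠(j1.7 + 1.7) = arctan(1.7/1.7) = 45.00°
∠H(j1.7) = −45.00° = -45.00°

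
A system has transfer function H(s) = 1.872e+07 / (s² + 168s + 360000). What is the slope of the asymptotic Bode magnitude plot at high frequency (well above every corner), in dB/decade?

-40 dB/decade

With 0 zeros and 2 poles, the high-frequency asymptotic slope is 20 × (0 − 2) = -40 dB/decade.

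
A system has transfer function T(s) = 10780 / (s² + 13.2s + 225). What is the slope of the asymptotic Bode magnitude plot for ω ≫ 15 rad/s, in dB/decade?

-40 dB/decade

With 0 zeros and 2 poles, the high-frequency asymptotic slope is 20 × (0 − 2) = -40 dB/decade.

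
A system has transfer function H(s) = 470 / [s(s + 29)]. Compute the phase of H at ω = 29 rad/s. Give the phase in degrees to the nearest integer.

∠(j29 + 29) = arctan(29/29) = 45.00°
∠(j29) = 90.00°
∠H(j29) = − (45.00° + 90.00°) = -135.00°

-135°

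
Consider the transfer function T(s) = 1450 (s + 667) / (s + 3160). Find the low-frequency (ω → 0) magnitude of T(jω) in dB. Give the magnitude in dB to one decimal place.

T(0) = 1450 × 667 / 3160 = 306.06
20 log₁₀(306.06) = 49.72 dB

49.7 dB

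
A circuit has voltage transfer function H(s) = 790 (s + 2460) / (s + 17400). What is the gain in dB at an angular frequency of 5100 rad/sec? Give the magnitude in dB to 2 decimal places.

47.84 dB

|j5100 + 2460| = √(5100² + 2460²) = 5662
|j5100 + 17400| = √(5100² + 17400²) = 1.813e+04
|H(j5100)| = 790 × 5662 / 1.813e+04 = 246.7
20 log₁₀(246.7) = 47.843 dB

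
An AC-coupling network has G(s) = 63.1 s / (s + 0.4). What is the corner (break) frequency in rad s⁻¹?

0.4 rad s⁻¹

The single real pole at s = −0.4 gives a corner at ω = 0.4 rad s⁻¹.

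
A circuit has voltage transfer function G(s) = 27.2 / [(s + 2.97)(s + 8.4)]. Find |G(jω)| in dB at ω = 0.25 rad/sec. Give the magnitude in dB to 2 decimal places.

|j0.25 + 2.97| = √(0.25² + 2.97²) = 2.981
|j0.25 + 8.4| = √(0.25² + 8.4²) = 8.404
|G(j0.25)| = 27.2 / (2.981 × 8.404) = 1.0859
20 log₁₀(1.0859) = 0.716 dB

0.72 dB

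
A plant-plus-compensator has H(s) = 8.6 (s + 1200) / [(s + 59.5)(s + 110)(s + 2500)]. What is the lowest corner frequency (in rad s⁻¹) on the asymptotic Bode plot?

Break frequencies occur at each pole and zero magnitude: 59.5 rad s⁻¹, 110 rad s⁻¹, 1200 rad s⁻¹, 2500 rad s⁻¹.
The lowest is 59.5 rad s⁻¹.

59.5 rad s⁻¹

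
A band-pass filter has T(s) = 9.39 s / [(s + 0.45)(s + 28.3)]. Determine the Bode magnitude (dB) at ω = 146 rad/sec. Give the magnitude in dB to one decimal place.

|j146| = 146
|j146 + 0.45| = √(146² + 0.45²) = 146
|j146 + 28.3| = √(146² + 28.3²) = 148.7
|T(j146)| = 9.39 × 146 / (146 × 148.7) = 0.06314
20 log₁₀(0.06314) = -23.99 dB

-24.0 dB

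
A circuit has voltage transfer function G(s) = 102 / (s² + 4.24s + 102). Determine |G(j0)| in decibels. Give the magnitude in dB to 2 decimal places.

G(0) = 102 / 102 = 1
20 log₁₀(1) = 0.000 dB

0.00 dB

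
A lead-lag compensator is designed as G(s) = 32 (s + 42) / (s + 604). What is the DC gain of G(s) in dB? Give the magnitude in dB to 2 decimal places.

G(0) = 32 × 42 / 604 = 2.2252
20 log₁₀(2.2252) = 6.947 dB

6.95 dB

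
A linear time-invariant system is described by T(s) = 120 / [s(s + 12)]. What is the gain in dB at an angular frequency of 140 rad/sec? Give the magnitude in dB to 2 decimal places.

|j140 + 12| = √(140² + 12²) = 140.5
|j140| = 140
|T(j140)| = 120 / (140.5 × 140) = 0.0061001
20 log₁₀(0.0061001) = -44.293 dB

-44.29 dB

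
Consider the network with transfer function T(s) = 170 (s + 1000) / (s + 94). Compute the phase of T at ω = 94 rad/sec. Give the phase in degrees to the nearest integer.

∠(j94 + 1000) = arctan(94/1000) = 5.37°
∠(j94 + 94) = arctan(94/94) = 45.00°
∠T(j94) = 5.37° − 45.00° = -39.63°

-40°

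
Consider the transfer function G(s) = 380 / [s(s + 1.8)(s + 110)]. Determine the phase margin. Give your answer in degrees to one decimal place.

49.8°

Gain crossover: |G(jω)| = 1 at ω ≈ 1.48 rad s⁻¹.
∠G(j1.48) = −90° − arctan(1.48/1.8) − arctan(1.48/110) ≈ -130.23°
PM = 180° + (-130.23°) = 49.77°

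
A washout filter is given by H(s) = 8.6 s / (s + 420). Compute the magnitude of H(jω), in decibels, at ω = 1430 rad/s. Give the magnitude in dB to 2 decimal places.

18.33 dB

|j1430| = 1430
|j1430 + 420| = √(1430² + 420²) = 1490
|H(j1430)| = 8.6 × 1430 / 1490 = 8.2515
20 log₁₀(8.2515) = 18.331 dB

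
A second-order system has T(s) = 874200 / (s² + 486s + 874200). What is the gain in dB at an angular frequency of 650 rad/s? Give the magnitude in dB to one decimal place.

4.0 dB

|(j650)² + 486(j650) + 874200| = |4.517e+05 + j3.159e+05| = 5.512e+05
|T(j650)| = 874200 / 5.512e+05 = 1.586
20 log₁₀(1.586) = 4.01 dB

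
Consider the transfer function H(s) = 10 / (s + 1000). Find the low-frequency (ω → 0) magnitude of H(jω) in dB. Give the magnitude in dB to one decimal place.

-40.0 dB

H(0) = 10 / 1000 = 0.01
20 log₁₀(0.01) = -40.00 dB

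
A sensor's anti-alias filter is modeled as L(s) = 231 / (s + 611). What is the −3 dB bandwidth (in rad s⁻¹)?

For a single-pole low-pass, the −3 dB point is at the pole: ω = 611 rad s⁻¹.

611 rad s⁻¹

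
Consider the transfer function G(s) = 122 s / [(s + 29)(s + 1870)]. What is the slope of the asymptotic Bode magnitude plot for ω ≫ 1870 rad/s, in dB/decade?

-20 dB/decade

With 1 zero and 2 poles, the high-frequency asymptotic slope is 20 × (1 − 2) = -20 dB/decade.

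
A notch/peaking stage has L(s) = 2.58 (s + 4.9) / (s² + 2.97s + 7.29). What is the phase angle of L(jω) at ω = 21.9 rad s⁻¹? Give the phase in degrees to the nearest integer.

∠(j21.9 + 4.9) = arctan(21.9/4.9) = 77.39°
∠[(j21.9)² + 2.97(j21.9) + 7.29] = ∠[-472.32 + j65.043] = 172.16°
∠L(j21.9) = 77.39° − 172.16° = -94.77°

-95°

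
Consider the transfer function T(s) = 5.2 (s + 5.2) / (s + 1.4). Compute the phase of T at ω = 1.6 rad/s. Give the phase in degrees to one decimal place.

∠(j1.6 + 5.2) = arctan(1.6/5.2) = 17.10°
∠(j1.6 + 1.4) = arctan(1.6/1.4) = 48.81°
∠T(j1.6) = 17.10° − 48.81° = -31.71°

-31.7 deg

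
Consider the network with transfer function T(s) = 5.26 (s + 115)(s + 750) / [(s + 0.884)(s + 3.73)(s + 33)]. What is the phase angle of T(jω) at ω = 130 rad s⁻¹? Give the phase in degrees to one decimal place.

∠(j130 + 115) = arctan(130/115) = 48.50°
∠(j130 + 750) = arctan(130/750) = 9.83°
∠(j130 + 0.884) = arctan(130/0.884) = 89.61°
∠(j130 + 3.73) = arctan(130/3.73) = 88.36°
∠(j130 + 33) = arctan(130/33) = 75.76°
∠T(j130) = 48.50° + 9.83° − (89.61° + 88.36° + 75.76°) = -195.39°

-195.4 deg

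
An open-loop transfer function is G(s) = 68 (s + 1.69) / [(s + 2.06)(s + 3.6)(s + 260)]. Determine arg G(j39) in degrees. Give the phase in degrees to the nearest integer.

∠(j39 + 1.69) = arctan(39/1.69) = 87.52°
∠(j39 + 2.06) = arctan(39/2.06) = 86.98°
∠(j39 + 3.6) = arctan(39/3.6) = 84.73°
∠(j39 + 260) = arctan(39/260) = 8.53°
∠G(j39) = 87.52° − (86.98° + 84.73° + 8.53°) = -92.71°

-93°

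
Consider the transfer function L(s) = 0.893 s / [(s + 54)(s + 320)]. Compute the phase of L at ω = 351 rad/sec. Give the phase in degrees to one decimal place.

∠(j351) = 90.00°
∠(j351 + 54) = arctan(351/54) = 81.25°
∠(j351 + 320) = arctan(351/320) = 47.65°
∠L(j351) = 90.00° − (81.25° + 47.65°) = -38.90°

-38.9°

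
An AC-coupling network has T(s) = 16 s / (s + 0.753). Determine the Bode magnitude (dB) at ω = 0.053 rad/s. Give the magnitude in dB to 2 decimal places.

|j0.053| = 0.053
|j0.053 + 0.753| = √(0.053² + 0.753²) = 0.7549
|T(j0.053)| = 16 × 0.053 / 0.7549 = 1.1234
20 log₁₀(1.1234) = 1.011 dB

1.01 dB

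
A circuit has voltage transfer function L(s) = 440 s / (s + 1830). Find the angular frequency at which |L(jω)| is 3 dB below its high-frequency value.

For a single-pole high-pass, the −3 dB point is at the pole: ω = 1830 rad/sec.

1830 rad/sec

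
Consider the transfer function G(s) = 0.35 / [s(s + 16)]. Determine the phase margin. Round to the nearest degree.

90°

Gain crossover: |G(jω)| = 1 at ω ≈ 0.0219 rad/s.
∠G(j0.0219) = −90° − arctan(0.0219/16) ≈ -90.08°
PM = 180° + (-90.08°) = 89.92°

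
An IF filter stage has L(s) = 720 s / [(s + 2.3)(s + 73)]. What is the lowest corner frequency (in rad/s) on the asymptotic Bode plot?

Break frequencies occur at each pole and zero magnitude: 2.3 rad/s, 73 rad/s.
The lowest is 2.3 rad/s.

2.3 rad/s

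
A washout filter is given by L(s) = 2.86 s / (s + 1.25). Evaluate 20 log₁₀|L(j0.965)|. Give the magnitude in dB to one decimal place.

4.8 dB

|j0.965| = 0.965
|j0.965 + 1.25| = √(0.965² + 1.25²) = 1.579
|L(j0.965)| = 2.86 × 0.965 / 1.579 = 1.7477
20 log₁₀(1.7477) = 4.85 dB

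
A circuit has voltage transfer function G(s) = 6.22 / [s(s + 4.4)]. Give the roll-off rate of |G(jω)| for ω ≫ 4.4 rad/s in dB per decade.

-40 dB/decade

With 0 zeros and 2 poles, the high-frequency asymptotic slope is 20 × (0 − 2) = -40 dB/decade.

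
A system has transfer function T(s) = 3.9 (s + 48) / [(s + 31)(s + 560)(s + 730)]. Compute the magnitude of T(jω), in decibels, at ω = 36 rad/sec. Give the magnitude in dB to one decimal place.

|j36 + 48| = √(36² + 48²) = 60
|j36 + 31| = √(36² + 31²) = 47.51
|j36 + 560| = √(36² + 560²) = 561.2
|j36 + 730| = √(36² + 730²) = 730.9
|T(j36)| = 3.9 × 60 / (47.51 × 561.2 × 730.9) = 1.2009e-05
20 log₁₀(1.2009e-05) = -98.41 dB

-98.4 dB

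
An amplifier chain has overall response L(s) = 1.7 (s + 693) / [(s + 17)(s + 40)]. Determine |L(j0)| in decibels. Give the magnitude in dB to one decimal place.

4.8 dB

L(0) = 1.7 × 693 / (17 × 40) = 1.7325
20 log₁₀(1.7325) = 4.77 dB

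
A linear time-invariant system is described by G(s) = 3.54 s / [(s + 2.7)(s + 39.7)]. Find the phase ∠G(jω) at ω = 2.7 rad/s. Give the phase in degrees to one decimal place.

∠(j2.7) = 90.00°
∠(j2.7 + 2.7) = arctan(2.7/2.7) = 45.00°
∠(j2.7 + 39.7) = arctan(2.7/39.7) = 3.89°
∠G(j2.7) = 90.00° − (45.00° + 3.89°) = 41.11°

41.1 deg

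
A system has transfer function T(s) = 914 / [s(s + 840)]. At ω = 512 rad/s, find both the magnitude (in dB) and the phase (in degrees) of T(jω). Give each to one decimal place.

|j512 + 840| = √(512² + 840²) = 983.7
|j512| = 512
|T(j512)| = 914 / (983.7 × 512) = 0.0018147
20 log₁₀(0.0018147) = -54.82 dB
∠(j512 + 840) = arctan(512/840) = 31.36°
∠(j512) = 90.00°
∠T(j512) = − (31.36° + 90.00°) = -121.36°

|T| = -54.8 dB, ∠T = -121.4°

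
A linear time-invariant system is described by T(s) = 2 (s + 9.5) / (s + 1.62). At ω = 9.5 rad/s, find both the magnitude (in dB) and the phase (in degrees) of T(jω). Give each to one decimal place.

|T| = 8.9 dB, ∠T = -35.3 deg

|j9.5 + 9.5| = √(9.5² + 9.5²) = 13.44
|j9.5 + 1.62| = √(9.5² + 1.62²) = 9.637
|T(j9.5)| = 2 × 13.44 / 9.637 = 2.7882
20 log₁₀(2.7882) = 8.91 dB
∠(j9.5 + 9.5) = arctan(9.5/9.5) = 45.00°
∠(j9.5 + 1.62) = arctan(9.5/1.62) = 80.32°
∠T(j9.5) = 45.00° − 80.32° = -35.32°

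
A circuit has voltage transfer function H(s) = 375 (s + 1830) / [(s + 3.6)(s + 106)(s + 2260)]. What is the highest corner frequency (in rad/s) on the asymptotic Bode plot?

2260 rad/s

Break frequencies occur at each pole and zero magnitude: 3.6 rad/s, 106 rad/s, 1830 rad/s, 2260 rad/s.
The highest is 2260 rad/s.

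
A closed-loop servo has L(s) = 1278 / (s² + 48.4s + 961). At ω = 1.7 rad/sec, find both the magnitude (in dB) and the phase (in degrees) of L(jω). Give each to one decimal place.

|(j1.7)² + 48.4(j1.7) + 961| = |958.11 + j82.28| = 961.6
|L(j1.7)| = 1278 / 961.6 = 1.329
20 log₁₀(1.329) = 2.47 dB
∠[(j1.7)² + 48.4(j1.7) + 961] = ∠[958.11 + j82.28] = 4.91°
∠L(j1.7) = −4.91° = -4.91°

|L| = 2.5 dB, ∠L = -4.9 deg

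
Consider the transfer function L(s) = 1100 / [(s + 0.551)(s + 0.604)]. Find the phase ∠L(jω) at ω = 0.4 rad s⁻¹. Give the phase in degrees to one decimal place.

-69.5°

∠(j0.4 + 0.551) = arctan(0.4/0.551) = 35.98°
∠(j0.4 + 0.604) = arctan(0.4/0.604) = 33.51°
∠L(j0.4) = − (35.98° + 33.51°) = -69.49°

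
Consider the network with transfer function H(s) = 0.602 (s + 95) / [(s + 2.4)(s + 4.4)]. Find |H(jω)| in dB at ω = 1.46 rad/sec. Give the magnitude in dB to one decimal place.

|j1.46 + 95| = √(1.46² + 95²) = 95.01
|j1.46 + 2.4| = √(1.46² + 2.4²) = 2.809
|j1.46 + 4.4| = √(1.46² + 4.4²) = 4.636
|H(j1.46)| = 0.602 × 95.01 / (2.809 × 4.636) = 4.3919
20 log₁₀(4.3919) = 12.85 dB

12.9 dB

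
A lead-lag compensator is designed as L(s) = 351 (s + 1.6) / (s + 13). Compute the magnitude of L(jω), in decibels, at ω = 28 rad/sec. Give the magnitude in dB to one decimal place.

50.1 dB

|j28 + 1.6| = √(28² + 1.6²) = 28.05
|j28 + 13| = √(28² + 13²) = 30.87
|L(j28)| = 351 × 28.05 / 30.87 = 318.88
20 log₁₀(318.88) = 50.07 dB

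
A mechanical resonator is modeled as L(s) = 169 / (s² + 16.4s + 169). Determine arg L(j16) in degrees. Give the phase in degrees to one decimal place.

-108.3°

∠[(j16)² + 16.4(j16) + 169] = ∠[-87 + j262.4] = 108.34°
∠L(j16) = −108.34° = -108.34°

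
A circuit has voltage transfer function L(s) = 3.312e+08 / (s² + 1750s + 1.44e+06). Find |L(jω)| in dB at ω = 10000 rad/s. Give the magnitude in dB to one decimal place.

10.4 dB

|(j10000)² + 1750(j10000) + 1.44e+06| = |-9.856e+07 + j1.75e+07| = 1.001e+08
|L(j10000)| = 3.312e+08 / 1.001e+08 = 3.3086
20 log₁₀(3.3086) = 10.39 dB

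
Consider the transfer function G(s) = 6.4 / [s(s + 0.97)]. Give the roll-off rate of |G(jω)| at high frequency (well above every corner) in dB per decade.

-40 dB/decade

With 0 zeros and 2 poles, the high-frequency asymptotic slope is 20 × (0 − 2) = -40 dB/decade.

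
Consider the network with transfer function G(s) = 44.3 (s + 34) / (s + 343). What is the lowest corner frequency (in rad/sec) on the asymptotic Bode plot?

Break frequencies occur at each pole and zero magnitude: 34 rad/sec, 343 rad/sec.
The lowest is 34 rad/sec.

34 rad/sec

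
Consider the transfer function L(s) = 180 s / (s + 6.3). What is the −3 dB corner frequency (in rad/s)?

6.3 rad/s

For a single-pole high-pass, the −3 dB point is at the pole: ω = 6.3 rad/s.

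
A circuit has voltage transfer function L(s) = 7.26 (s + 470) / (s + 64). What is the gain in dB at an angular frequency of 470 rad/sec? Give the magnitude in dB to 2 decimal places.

|j470 + 470| = √(470² + 470²) = 664.7
|j470 + 64| = √(470² + 64²) = 474.3
|L(j470)| = 7.26 × 664.7 / 474.3 = 10.173
20 log₁₀(10.173) = 20.149 dB

20.15 dB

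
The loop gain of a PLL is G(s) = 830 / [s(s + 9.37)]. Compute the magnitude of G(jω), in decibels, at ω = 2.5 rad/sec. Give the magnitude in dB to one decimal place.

30.7 dB

|j2.5 + 9.37| = √(2.5² + 9.37²) = 9.698
|j2.5| = 2.5
|G(j2.5)| = 830 / (9.698 × 2.5) = 34.235
20 log₁₀(34.235) = 30.69 dB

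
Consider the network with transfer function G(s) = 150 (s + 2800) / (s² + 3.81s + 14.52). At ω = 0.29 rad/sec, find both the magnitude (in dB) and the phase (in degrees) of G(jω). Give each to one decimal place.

|j0.29 + 2800| = √(0.29² + 2800²) = 2800
|(j0.29)² + 3.81(j0.29) + 14.52| = |14.436 + j1.1049| = 14.48
|G(j0.29)| = 150 × 2800 / 14.48 = 29009
20 log₁₀(29009) = 89.25 dB
∠(j0.29 + 2800) = arctan(0.29/2800) = 0.01°
∠[(j0.29)² + 3.81(j0.29) + 14.52] = ∠[14.436 + j1.1049] = 4.38°
∠G(j0.29) = 0.01° − 4.38° = -4.37°

|G| = 89.3 dB, ∠G = -4.4°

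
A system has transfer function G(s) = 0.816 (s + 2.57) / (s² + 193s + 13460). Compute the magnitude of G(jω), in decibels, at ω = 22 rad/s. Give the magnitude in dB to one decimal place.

-57.6 dB

|j22 + 2.57| = √(22² + 2.57²) = 22.15
|(j22)² + 193(j22) + 13460| = |12976 + j4246| = 1.365e+04
|G(j22)| = 0.816 × 22.15 / 1.365e+04 = 0.0013238
20 log₁₀(0.0013238) = -57.56 dB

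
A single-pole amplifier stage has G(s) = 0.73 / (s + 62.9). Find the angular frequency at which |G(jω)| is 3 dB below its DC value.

For a single-pole low-pass, the −3 dB point is at the pole: ω = 62.9 rad/s.

62.9 rad/s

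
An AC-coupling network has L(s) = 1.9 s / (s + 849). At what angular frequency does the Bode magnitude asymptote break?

The single real pole at s = −849 gives a corner at ω = 849 rad/s.

849 rad/s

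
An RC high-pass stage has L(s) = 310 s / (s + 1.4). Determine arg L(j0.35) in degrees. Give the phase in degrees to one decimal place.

76.0°

∠(j0.35) = 90.00°
∠(j0.35 + 1.4) = arctan(0.35/1.4) = 14.04°
∠L(j0.35) = 90.00° − 14.04° = 75.96°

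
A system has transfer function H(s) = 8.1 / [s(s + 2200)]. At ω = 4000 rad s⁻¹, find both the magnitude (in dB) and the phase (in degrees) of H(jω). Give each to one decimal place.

|j4000 + 2200| = √(4000² + 2200²) = 4565
|j4000| = 4000
|H(j4000)| = 8.1 / (4565 × 4000) = 4.4358e-07
20 log₁₀(4.4358e-07) = -127.06 dB
∠(j4000 + 2200) = arctan(4000/2200) = 61.19°
∠(j4000) = 90.00°
∠H(j4000) = − (61.19° + 90.00°) = -151.19°

|H| = -127.1 dB, ∠H = -151.2 deg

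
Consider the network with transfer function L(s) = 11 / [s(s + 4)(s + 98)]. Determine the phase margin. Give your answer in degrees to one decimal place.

Gain crossover: |L(jω)| = 1 at ω ≈ 0.0281 rad/s.
∠L(j0.0281) = −90° − arctan(0.0281/4) − arctan(0.0281/98) ≈ -90.42°
PM = 180° + (-90.42°) = 89.58°

89.6 deg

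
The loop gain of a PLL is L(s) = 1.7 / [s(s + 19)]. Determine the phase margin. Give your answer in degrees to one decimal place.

89.7°

Gain crossover: |L(jω)| = 1 at ω ≈ 0.0895 rad/s.
∠L(j0.0895) = −90° − arctan(0.0895/19) ≈ -90.27°
PM = 180° + (-90.27°) = 89.73°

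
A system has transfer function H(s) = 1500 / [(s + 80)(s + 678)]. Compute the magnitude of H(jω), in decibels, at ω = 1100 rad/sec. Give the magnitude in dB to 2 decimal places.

|j1100 + 80| = √(1100² + 80²) = 1103
|j1100 + 678| = √(1100² + 678²) = 1292
|H(j1100)| = 1500 / (1103 × 1292) = 0.0010525
20 log₁₀(0.0010525) = -59.555 dB

-59.56 dB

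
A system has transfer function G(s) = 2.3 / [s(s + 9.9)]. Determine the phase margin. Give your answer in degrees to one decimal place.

88.7 deg

Gain crossover: |G(jω)| = 1 at ω ≈ 0.232 rad/s.
∠G(j0.232) = −90° − arctan(0.232/9.9) ≈ -91.34°
PM = 180° + (-91.34°) = 88.66°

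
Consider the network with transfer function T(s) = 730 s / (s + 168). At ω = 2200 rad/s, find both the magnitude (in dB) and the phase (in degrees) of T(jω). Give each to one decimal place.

|j2200| = 2200
|j2200 + 168| = √(2200² + 168²) = 2206
|T(j2200)| = 730 × 2200 / 2206 = 727.88
20 log₁₀(727.88) = 57.24 dB
∠(j2200) = 90.00°
∠(j2200 + 168) = arctan(2200/168) = 85.63°
∠T(j2200) = 90.00° − 85.63° = 4.37°

|T| = 57.2 dB, ∠T = 4.4°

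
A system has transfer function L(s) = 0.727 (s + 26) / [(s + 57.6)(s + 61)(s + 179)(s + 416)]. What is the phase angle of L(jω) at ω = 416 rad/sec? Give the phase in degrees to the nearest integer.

-189°

∠(j416 + 26) = arctan(416/26) = 86.42°
∠(j416 + 57.6) = arctan(416/57.6) = 82.12°
∠(j416 + 61) = arctan(416/61) = 81.66°
∠(j416 + 179) = arctan(416/179) = 66.72°
∠(j416 + 416) = arctan(416/416) = 45.00°
∠L(j416) = 86.42° − (82.12° + 81.66° + 66.72° + 45.00°) = -189.07°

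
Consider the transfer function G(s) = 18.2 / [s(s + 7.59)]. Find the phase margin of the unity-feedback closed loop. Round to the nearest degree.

73 deg

Gain crossover: |G(jω)| = 1 at ω ≈ 2.3 rad/s.
∠G(j2.3) = −90° − arctan(2.3/7.59) ≈ -106.83°
PM = 180° + (-106.83°) = 73.17°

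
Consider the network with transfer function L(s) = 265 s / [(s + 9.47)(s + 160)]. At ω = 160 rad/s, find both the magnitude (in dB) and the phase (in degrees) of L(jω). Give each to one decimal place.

|j160| = 160
|j160 + 9.47| = √(160² + 9.47²) = 160.3
|j160 + 160| = √(160² + 160²) = 226.3
|L(j160)| = 265 × 160 / (160.3 × 226.3) = 1.1691
20 log₁₀(1.1691) = 1.36 dB
∠(j160) = 90.00°
∠(j160 + 9.47) = arctan(160/9.47) = 86.61°
∠(j160 + 160) = arctan(160/160) = 45.00°
∠L(j160) = 90.00° − (86.61° + 45.00°) = -41.61°

|L| = 1.4 dB, ∠L = -41.6 deg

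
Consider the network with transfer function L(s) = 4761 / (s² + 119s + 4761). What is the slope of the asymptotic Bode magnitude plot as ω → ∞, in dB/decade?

-40 dB/decade

With 0 zeros and 2 poles, the high-frequency asymptotic slope is 20 × (0 − 2) = -40 dB/decade.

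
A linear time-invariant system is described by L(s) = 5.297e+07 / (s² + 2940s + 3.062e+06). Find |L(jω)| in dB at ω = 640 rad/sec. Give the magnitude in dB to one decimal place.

24.2 dB

|(j640)² + 2940(j640) + 3.062e+06| = |2.6524e+06 + j1.8816e+06| = 3.252e+06
|L(j640)| = 5.297e+07 / 3.252e+06 = 16.288
20 log₁₀(16.288) = 24.24 dB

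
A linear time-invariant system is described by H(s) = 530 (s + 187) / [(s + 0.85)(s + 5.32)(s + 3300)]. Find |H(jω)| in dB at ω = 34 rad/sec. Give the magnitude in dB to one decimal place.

|j34 + 187| = √(34² + 187²) = 190.1
|j34 + 0.85| = √(34² + 0.85²) = 34.01
|j34 + 5.32| = √(34² + 5.32²) = 34.41
|j34 + 3300| = √(34² + 3300²) = 3300
|H(j34)| = 530 × 190.1 / (34.01 × 34.41 × 3300) = 0.026079
20 log₁₀(0.026079) = -31.67 dB

-31.7 dB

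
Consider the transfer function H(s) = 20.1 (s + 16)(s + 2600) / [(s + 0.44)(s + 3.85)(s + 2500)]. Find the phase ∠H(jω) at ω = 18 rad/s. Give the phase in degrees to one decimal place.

-118.2 deg

∠(j18 + 16) = arctan(18/16) = 48.37°
∠(j18 + 2600) = arctan(18/2600) = 0.40°
∠(j18 + 0.44) = arctan(18/0.44) = 88.60°
∠(j18 + 3.85) = arctan(18/3.85) = 77.93°
∠(j18 + 2500) = arctan(18/2500) = 0.41°
∠H(j18) = 48.37° + 0.40° − (88.60° + 77.93° + 0.41°) = -118.18°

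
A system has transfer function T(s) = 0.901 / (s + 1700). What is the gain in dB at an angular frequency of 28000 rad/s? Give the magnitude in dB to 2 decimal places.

-89.86 dB

|j28000 + 1700| = √(28000² + 1700²) = 2.805e+04
|T(j28000)| = 0.901 / 2.805e+04 = 3.2119e-05
20 log₁₀(3.2119e-05) = -89.865 dB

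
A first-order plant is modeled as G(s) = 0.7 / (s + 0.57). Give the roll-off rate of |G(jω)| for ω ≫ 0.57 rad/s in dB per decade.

-20 dB/decade

With 0 zeros and 1 pole, the high-frequency asymptotic slope is 20 × (0 − 1) = -20 dB/decade.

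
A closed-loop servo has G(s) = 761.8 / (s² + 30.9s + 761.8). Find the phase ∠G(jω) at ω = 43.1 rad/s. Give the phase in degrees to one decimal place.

-129.4°

∠[(j43.1)² + 30.9(j43.1) + 761.8] = ∠[-1095.8 + j1331.8] = 129.45°
∠G(j43.1) = −129.45° = -129.45°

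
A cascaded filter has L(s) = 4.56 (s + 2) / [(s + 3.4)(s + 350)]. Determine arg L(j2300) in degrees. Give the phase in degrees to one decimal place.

-81.3°

∠(j2300 + 2) = arctan(2300/2) = 89.95°
∠(j2300 + 3.4) = arctan(2300/3.4) = 89.92°
∠(j2300 + 350) = arctan(2300/350) = 81.35°
∠L(j2300) = 89.95° − (89.92° + 81.35°) = -81.31°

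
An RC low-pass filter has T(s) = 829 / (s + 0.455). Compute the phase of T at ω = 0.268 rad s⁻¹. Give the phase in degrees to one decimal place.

-30.5°

∠(j0.268 + 0.455) = arctan(0.268/0.455) = 30.50°
∠T(j0.268) = −30.50° = -30.50°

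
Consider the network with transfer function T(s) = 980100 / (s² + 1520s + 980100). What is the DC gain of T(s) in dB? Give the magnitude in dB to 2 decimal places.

0.00 dB

T(0) = 980100 / 980100 = 1
20 log₁₀(1) = 0.000 dB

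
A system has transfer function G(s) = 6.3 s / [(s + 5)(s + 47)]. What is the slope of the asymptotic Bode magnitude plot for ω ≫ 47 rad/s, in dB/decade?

With 1 zero and 2 poles, the high-frequency asymptotic slope is 20 × (1 − 2) = -20 dB/decade.

-20 dB/decade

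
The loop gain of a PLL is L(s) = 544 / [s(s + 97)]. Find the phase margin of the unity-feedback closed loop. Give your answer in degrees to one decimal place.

Gain crossover: |L(jω)| = 1 at ω ≈ 5.6 rad/s.
∠L(j5.6) = −90° − arctan(5.6/97) ≈ -93.30°
PM = 180° + (-93.30°) = 86.70°

86.7°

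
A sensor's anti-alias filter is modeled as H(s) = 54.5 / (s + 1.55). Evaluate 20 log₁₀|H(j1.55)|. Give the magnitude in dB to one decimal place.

|j1.55 + 1.55| = √(1.55² + 1.55²) = 2.192
|H(j1.55)| = 54.5 / 2.192 = 24.863
20 log₁₀(24.863) = 27.91 dB

27.9 dB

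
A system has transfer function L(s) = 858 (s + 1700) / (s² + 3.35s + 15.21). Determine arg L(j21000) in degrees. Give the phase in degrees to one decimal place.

-94.6°

∠(j21000 + 1700) = arctan(21000/1700) = 85.37°
∠[(j21000)² + 3.35(j21000) + 15.21] = ∠[-4.41e+08 + j70350] = 179.99°
∠L(j21000) = 85.37° − 179.99° = -94.62°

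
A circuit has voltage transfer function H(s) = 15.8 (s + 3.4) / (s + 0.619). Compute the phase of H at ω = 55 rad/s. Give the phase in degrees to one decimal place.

∠(j55 + 3.4) = arctan(55/3.4) = 86.46°
∠(j55 + 0.619) = arctan(55/0.619) = 89.36°
∠H(j55) = 86.46° − 89.36° = -2.89°

-2.9°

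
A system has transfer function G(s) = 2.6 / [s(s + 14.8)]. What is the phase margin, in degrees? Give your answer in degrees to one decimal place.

89.3°

Gain crossover: |G(jω)| = 1 at ω ≈ 0.176 rad/s.
∠G(j0.176) = −90° − arctan(0.176/14.8) ≈ -90.68°
PM = 180° + (-90.68°) = 89.32°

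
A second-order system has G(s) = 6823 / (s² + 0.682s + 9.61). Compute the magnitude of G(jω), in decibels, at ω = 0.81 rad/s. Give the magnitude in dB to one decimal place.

|(j0.81)² + 0.682(j0.81) + 9.61| = |8.9539 + j0.55242| = 8.971
|G(j0.81)| = 6823 / 8.971 = 760.57
20 log₁₀(760.57) = 57.62 dB

57.6 dB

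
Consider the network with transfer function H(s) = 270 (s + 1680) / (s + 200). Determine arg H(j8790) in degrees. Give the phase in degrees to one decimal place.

-9.5°

∠(j8790 + 1680) = arctan(8790/1680) = 79.18°
∠(j8790 + 200) = arctan(8790/200) = 88.70°
∠H(j8790) = 79.18° − 88.70° = -9.52°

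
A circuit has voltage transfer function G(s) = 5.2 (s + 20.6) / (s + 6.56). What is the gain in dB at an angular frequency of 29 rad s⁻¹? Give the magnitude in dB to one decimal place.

|j29 + 20.6| = √(29² + 20.6²) = 35.57
|j29 + 6.56| = √(29² + 6.56²) = 29.73
|G(j29)| = 5.2 × 35.57 / 29.73 = 6.2212
20 log₁₀(6.2212) = 15.88 dB

15.9 dB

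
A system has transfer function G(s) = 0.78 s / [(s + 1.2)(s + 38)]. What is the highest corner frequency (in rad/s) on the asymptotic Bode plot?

Break frequencies occur at each pole and zero magnitude: 1.2 rad/s, 38 rad/s.
The highest is 38 rad/s.

38 rad/s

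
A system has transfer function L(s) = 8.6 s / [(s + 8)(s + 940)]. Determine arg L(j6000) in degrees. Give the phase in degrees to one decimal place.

-81.0°

∠(j6000) = 90.00°
∠(j6000 + 8) = arctan(6000/8) = 89.92°
∠(j6000 + 940) = arctan(6000/940) = 81.10°
∠L(j6000) = 90.00° − (89.92° + 81.10°) = -81.02°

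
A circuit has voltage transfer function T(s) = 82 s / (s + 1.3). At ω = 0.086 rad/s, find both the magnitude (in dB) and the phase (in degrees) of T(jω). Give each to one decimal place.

|j0.086| = 0.086
|j0.086 + 1.3| = √(0.086² + 1.3²) = 1.303
|T(j0.086)| = 82 × 0.086 / 1.303 = 5.4128
20 log₁₀(5.4128) = 14.67 dB
∠(j0.086) = 90.00°
∠(j0.086 + 1.3) = arctan(0.086/1.3) = 3.78°
∠T(j0.086) = 90.00° − 3.78° = 86.22°

|T| = 14.7 dB, ∠T = 86.2 deg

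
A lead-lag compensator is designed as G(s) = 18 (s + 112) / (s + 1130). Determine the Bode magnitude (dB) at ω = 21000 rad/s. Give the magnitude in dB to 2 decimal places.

|j21000 + 112| = √(21000² + 112²) = 2.1e+04
|j21000 + 1130| = √(21000² + 1130²) = 2.103e+04
|G(j21000)| = 18 × 2.1e+04 / 2.103e+04 = 17.974
20 log₁₀(17.974) = 25.093 dB

25.09 dB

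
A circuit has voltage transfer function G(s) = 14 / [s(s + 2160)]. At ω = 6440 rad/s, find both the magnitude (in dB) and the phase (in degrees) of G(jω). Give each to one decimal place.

|G| = -129.9 dB, ∠G = -161.5°

|j6440 + 2160| = √(6440² + 2160²) = 6793
|j6440| = 6440
|G(j6440)| = 14 / (6793 × 6440) = 3.2004e-07
20 log₁₀(3.2004e-07) = -129.90 dB
∠(j6440 + 2160) = arctan(6440/2160) = 71.46°
∠(j6440) = 90.00°
∠G(j6440) = − (71.46° + 90.00°) = -161.46°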